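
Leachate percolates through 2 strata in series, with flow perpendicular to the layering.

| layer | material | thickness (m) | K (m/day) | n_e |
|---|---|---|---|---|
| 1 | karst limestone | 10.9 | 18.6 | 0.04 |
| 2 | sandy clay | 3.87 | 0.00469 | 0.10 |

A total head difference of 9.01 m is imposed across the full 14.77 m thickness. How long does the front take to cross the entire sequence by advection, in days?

75.4

With flow normal to the layers, continuity requires the same specific discharge q through every layer.
Σ(b_i/K_i) = 10.9/18.6 + 3.87/0.00469 = 825.7 d.
q = Δh / Σ(b_i/K_i) = 9.01 / 825.7 = 0.01091 m/day.
In each layer the seepage velocity is v_i = q/n_i, so the layer transit time is t_i = b_i·n_i / q:
  layer 1 (karst limestone): t_1 = 10.9 × 0.04 / 0.01091 = 39.96 d
  layer 2 (sandy clay): t_2 = 3.87 × 0.10 / 0.01091 = 35.47 d
Total t = Σ t_i = 75.43 days.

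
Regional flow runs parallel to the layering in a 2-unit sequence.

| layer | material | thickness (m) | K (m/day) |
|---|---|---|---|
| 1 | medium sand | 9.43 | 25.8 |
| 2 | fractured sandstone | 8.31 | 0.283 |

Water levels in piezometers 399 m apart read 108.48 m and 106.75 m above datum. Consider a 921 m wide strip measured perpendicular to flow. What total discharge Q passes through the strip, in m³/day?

Flow is parallel to layering, so each bed carries its own Darcy discharge and the transmissivities add.
Σ(K_i·b_i) = 25.8×9.43 + 0.283×8.31 = 245.6 m²/day.
Hydraulic gradient i = (108.48 − 106.75) / 399 = 1.73 / 399 = 0.004336.
Q = Σ(K_i·b_i) · W · i = 245.6 × 921 × 0.004336 = 980.9 m³/day.

981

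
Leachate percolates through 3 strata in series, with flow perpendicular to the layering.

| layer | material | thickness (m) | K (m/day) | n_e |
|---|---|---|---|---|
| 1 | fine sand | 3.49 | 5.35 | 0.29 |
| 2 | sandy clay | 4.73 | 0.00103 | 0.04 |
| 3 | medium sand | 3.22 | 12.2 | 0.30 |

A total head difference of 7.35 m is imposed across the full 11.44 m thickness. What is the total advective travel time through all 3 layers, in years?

With flow normal to the layers, continuity requires the same specific discharge q through every layer.
Σ(b_i/K_i) = 3.49/5.35 + 4.73/0.00103 + 3.22/12.2 = 4593 d.
q = Δh / Σ(b_i/K_i) = 7.35 / 4593 = 0.001600 m/day.
In each layer the seepage velocity is v_i = q/n_i, so the layer transit time is t_i = b_i·n_i / q:
  layer 1 (fine sand): t_1 = 3.49 × 0.29 / 0.001600 = 632.5 d
  layer 2 (sandy clay): t_2 = 4.73 × 0.04 / 0.001600 = 118.2 d
  layer 3 (medium sand): t_3 = 3.22 × 0.30 / 0.001600 = 603.7 d
Total t = Σ t_i = 1354 days = 3.708 years.

3.71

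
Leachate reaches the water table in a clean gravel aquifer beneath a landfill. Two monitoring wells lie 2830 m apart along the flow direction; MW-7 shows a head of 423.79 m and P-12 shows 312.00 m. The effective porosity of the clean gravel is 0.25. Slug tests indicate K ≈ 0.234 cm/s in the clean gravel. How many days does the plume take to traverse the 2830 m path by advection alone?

Convert K: 0.234 cm/s × 864 = 202.2 m/day.
Hydraulic gradient i = (423.79 − 312.00) / 2830 = 111.79 / 2830 = 0.03950.
Darcy flux q = K · i = 202.2 × 0.03950 = 7.986 m/day.
Seepage velocity v = q / n_e = 7.986 / 0.25 = 31.95 m/day.
Travel time t = L / v = 2830 / 31.95 = 88.59 days.

88.6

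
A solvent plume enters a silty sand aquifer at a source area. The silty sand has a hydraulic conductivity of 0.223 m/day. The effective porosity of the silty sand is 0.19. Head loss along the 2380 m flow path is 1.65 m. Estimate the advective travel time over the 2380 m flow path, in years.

Hydraulic gradient i = Δh / L = 1.65 / 2380 = 0.0006933.
Darcy flux q = K · i = 0.2230 × 0.0006933 = 0.0001546 m/day.
Seepage velocity v = q / n_e = 0.0001546 / 0.19 = 0.0008137 m/day.
Travel time t = L / v = 2380 / 0.0008137 = 2.925e+06 days = 8008 years.

8010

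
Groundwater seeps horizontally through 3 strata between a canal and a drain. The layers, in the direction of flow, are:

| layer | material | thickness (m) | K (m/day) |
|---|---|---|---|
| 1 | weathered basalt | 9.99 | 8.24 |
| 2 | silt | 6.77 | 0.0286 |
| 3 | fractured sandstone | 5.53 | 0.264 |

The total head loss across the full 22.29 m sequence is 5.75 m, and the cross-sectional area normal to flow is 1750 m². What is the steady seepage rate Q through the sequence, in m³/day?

38.9

Flow is perpendicular to layering, so the layers act in series and the equivalent K is the thickness-weighted harmonic mean.
Total thickness L = 9.99 + 6.77 + 5.53 = 22.29 m.
Σ(b_i/K_i) = 9.99/8.24 + 6.77/0.0286 + 5.53/0.264 = 258.9 d.
K_eq = L / Σ(b_i/K_i) = 22.29 / 258.9 = 0.08610 m/day.
Q = K_eq · A · (Δh/L) = 0.08610 × 1750 × (5.75/22.29) = 38.87 m³/day.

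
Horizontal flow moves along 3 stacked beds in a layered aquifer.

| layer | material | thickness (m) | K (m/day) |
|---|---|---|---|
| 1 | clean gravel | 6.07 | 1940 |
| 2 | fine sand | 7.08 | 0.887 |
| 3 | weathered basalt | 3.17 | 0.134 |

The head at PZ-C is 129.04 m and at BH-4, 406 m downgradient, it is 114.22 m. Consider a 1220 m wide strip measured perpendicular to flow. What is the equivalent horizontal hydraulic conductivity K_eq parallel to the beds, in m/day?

722

Flow is parallel to layering, so each bed carries its own Darcy discharge and the transmissivities add.
Σ(K_i·b_i) = 1940×6.07 + 0.887×7.08 + 0.134×3.17 = 11783 m²/day.
Total thickness b = 16.32 m, so K_eq = Σ(K_i·b_i)/b = 722.0 m/day.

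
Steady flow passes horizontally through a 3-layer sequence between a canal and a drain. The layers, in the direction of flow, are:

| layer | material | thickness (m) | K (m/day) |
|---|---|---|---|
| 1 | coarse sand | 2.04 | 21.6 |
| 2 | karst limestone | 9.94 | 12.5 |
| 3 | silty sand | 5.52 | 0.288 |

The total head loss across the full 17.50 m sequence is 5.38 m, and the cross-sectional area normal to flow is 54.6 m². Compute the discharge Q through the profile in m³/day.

Flow is perpendicular to layering, so the layers act in series and the equivalent K is the thickness-weighted harmonic mean.
Total thickness L = 2.04 + 9.94 + 5.52 = 17.50 m.
Σ(b_i/K_i) = 2.04/21.6 + 9.94/12.5 + 5.52/0.288 = 20.06 d.
K_eq = L / Σ(b_i/K_i) = 17.50 / 20.06 = 0.8725 m/day.
Q = K_eq · A · (Δh/L) = 0.8725 × 54.6 × (5.38/17.50) = 14.65 m³/day.

14.6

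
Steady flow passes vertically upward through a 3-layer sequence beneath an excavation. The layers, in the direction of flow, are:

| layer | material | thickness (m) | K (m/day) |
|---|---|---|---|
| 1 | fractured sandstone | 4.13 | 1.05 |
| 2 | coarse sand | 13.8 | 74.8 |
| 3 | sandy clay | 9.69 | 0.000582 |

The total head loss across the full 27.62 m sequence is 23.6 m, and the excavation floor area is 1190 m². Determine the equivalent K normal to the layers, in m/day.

Flow is perpendicular to layering, so the layers act in series and the equivalent K is the thickness-weighted harmonic mean.
Total thickness L = 4.13 + 13.8 + 9.69 = 27.62 m.
Σ(b_i/K_i) = 4.13/1.05 + 13.8/74.8 + 9.69/0.000582 = 16654 d.
K_eq = L / Σ(b_i/K_i) = 27.62 / 16654 = 0.001659 m/day.

0.00166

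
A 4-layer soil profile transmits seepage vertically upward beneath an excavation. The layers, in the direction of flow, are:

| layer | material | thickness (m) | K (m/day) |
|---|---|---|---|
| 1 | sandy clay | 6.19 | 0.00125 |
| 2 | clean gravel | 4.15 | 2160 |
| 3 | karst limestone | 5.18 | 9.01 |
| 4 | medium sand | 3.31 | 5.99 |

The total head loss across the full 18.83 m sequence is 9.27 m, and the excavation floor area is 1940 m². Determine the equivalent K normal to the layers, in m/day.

0.00380

Flow is perpendicular to layering, so the layers act in series and the equivalent K is the thickness-weighted harmonic mean.
Total thickness L = 6.19 + 4.15 + 5.18 + 3.31 = 18.83 m.
Σ(b_i/K_i) = 6.19/0.00125 + 4.15/2160 + 5.18/9.01 + 3.31/5.99 = 4953 d.
K_eq = L / Σ(b_i/K_i) = 18.83 / 4953 = 0.003802 m/day.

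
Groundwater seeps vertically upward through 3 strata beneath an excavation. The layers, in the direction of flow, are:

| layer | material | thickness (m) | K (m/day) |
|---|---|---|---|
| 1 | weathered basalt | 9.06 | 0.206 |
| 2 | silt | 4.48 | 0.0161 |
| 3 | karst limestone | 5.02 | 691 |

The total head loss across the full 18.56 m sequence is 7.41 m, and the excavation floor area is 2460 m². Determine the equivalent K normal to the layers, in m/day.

0.0576

Flow is perpendicular to layering, so the layers act in series and the equivalent K is the thickness-weighted harmonic mean.
Total thickness L = 9.06 + 4.48 + 5.02 = 18.56 m.
Σ(b_i/K_i) = 9.06/0.206 + 4.48/0.0161 + 5.02/691 = 322.2 d.
K_eq = L / Σ(b_i/K_i) = 18.56 / 322.2 = 0.05760 m/day.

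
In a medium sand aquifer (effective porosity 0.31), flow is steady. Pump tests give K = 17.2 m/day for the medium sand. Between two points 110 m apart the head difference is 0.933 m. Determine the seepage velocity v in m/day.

0.471

Hydraulic gradient i = Δh / L = 0.933 / 110 = 0.008482.
Darcy flux q = K · i = 17.20 × 0.008482 = 0.1459 m/day.
Seepage velocity v = q / n_e = 0.1459 / 0.31 = 0.4706 m/day.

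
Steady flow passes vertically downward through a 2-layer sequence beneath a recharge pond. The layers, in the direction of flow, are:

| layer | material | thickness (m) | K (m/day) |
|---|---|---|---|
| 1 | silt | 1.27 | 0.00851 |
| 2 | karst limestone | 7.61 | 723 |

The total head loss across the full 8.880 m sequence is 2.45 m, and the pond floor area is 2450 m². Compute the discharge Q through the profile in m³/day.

Flow is perpendicular to layering, so the layers act in series and the equivalent K is the thickness-weighted harmonic mean.
Total thickness L = 1.27 + 7.61 = 8.880 m.
Σ(b_i/K_i) = 1.27/0.00851 + 7.61/723 = 149.2 d.
K_eq = L / Σ(b_i/K_i) = 8.880 / 149.2 = 0.05950 m/day.
Q = K_eq · A · (Δh/L) = 0.05950 × 2450 × (2.45/8.880) = 40.22 m³/day.

40.2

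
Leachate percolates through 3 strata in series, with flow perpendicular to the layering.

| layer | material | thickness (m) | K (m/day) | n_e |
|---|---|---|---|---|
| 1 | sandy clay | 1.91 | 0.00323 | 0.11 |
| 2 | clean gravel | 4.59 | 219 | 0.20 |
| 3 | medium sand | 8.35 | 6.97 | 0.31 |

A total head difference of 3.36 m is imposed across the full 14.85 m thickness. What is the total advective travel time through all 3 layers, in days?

655

With flow normal to the layers, continuity requires the same specific discharge q through every layer.
Σ(b_i/K_i) = 1.91/0.00323 + 4.59/219 + 8.35/6.97 = 592.6 d.
q = Δh / Σ(b_i/K_i) = 3.36 / 592.6 = 0.005670 m/day.
In each layer the seepage velocity is v_i = q/n_i, so the layer transit time is t_i = b_i·n_i / q:
  layer 1 (sandy clay): t_1 = 1.91 × 0.11 / 0.005670 = 37.05 d
  layer 2 (clean gravel): t_2 = 4.59 × 0.20 / 0.005670 = 161.9 d
  layer 3 (medium sand): t_3 = 8.35 × 0.31 / 0.005670 = 456.5 d
Total t = Σ t_i = 655.4 days.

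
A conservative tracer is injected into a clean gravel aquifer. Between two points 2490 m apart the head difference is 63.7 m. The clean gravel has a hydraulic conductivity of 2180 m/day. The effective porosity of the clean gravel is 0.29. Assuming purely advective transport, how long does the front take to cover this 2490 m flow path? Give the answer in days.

Hydraulic gradient i = Δh / L = 63.7 / 2490 = 0.02558.
Darcy flux q = K · i = 2180 × 0.02558 = 55.77 m/day.
Seepage velocity v = q / n_e = 55.77 / 0.29 = 192.3 m/day.
Travel time t = L / v = 2490 / 192.3 = 12.95 days.

12.9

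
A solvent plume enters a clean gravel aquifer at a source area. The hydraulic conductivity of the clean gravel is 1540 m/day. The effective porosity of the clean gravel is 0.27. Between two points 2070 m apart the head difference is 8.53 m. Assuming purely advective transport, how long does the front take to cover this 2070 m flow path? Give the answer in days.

88.1

Hydraulic gradient i = Δh / L = 8.53 / 2070 = 0.004121.
Darcy flux q = K · i = 1540 × 0.004121 = 6.346 m/day.
Seepage velocity v = q / n_e = 6.346 / 0.27 = 23.50 m/day.
Travel time t = L / v = 2070 / 23.50 = 88.07 days.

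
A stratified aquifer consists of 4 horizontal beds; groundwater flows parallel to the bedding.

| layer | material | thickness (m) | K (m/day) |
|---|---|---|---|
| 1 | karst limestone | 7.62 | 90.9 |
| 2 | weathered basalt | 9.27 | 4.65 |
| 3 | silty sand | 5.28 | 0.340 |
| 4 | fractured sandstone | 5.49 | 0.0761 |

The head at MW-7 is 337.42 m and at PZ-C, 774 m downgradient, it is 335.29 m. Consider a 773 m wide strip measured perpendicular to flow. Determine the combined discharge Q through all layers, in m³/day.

1570

Flow is parallel to layering, so each bed carries its own Darcy discharge and the transmissivities add.
Σ(K_i·b_i) = 90.9×7.62 + 4.65×9.27 + 0.340×5.28 + 0.0761×5.49 = 738.0 m²/day.
Hydraulic gradient i = (337.42 − 335.29) / 774 = 2.13 / 774 = 0.002752.
Q = Σ(K_i·b_i) · W · i = 738.0 × 773 × 0.002752 = 1570 m³/day.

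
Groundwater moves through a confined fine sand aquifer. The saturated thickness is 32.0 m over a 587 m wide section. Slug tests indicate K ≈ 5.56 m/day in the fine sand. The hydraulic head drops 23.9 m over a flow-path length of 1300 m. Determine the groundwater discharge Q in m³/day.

1920

Cross-sectional area A = 587 × 32.0 = 18784 m².
Hydraulic gradient i = Δh / L = 23.9 / 1300 = 0.01838.
Darcy's law: Q = K · A · i = 5.560 × 18784 × 0.01838 = 1920 m³/day.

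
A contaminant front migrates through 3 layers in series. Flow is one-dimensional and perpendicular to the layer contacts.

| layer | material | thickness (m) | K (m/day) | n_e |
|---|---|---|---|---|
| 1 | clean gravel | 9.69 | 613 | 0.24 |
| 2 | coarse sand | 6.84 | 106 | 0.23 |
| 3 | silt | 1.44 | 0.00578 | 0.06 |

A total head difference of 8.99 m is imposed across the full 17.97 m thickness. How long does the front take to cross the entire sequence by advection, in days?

110

With flow normal to the layers, continuity requires the same specific discharge q through every layer.
Σ(b_i/K_i) = 9.69/613 + 6.84/106 + 1.44/0.00578 = 249.2 d.
q = Δh / Σ(b_i/K_i) = 8.99 / 249.2 = 0.03607 m/day.
In each layer the seepage velocity is v_i = q/n_i, so the layer transit time is t_i = b_i·n_i / q:
  layer 1 (clean gravel): t_1 = 9.69 × 0.24 / 0.03607 = 64.47 d
  layer 2 (coarse sand): t_2 = 6.84 × 0.23 / 0.03607 = 43.61 d
  layer 3 (silt): t_3 = 1.44 × 0.06 / 0.03607 = 2.395 d
Total t = Σ t_i = 110.5 days.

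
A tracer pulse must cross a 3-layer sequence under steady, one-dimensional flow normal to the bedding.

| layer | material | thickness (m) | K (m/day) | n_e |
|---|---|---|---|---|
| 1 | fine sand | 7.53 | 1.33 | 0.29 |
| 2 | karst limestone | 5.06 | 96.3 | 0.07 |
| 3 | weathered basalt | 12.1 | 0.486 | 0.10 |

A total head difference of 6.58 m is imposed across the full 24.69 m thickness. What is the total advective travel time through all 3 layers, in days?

17.4

With flow normal to the layers, continuity requires the same specific discharge q through every layer.
Σ(b_i/K_i) = 7.53/1.33 + 5.06/96.3 + 12.1/0.486 = 30.61 d.
q = Δh / Σ(b_i/K_i) = 6.58 / 30.61 = 0.2150 m/day.
In each layer the seepage velocity is v_i = q/n_i, so the layer transit time is t_i = b_i·n_i / q:
  layer 1 (fine sand): t_1 = 7.53 × 0.29 / 0.2150 = 10.16 d
  layer 2 (karst limestone): t_2 = 5.06 × 0.07 / 0.2150 = 1.648 d
  layer 3 (weathered basalt): t_3 = 12.1 × 0.10 / 0.2150 = 5.629 d
Total t = Σ t_i = 17.44 days.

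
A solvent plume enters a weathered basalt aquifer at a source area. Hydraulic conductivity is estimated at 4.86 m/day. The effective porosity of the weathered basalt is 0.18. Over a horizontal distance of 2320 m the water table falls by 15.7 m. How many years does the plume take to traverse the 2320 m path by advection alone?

34.8

Hydraulic gradient i = Δh / L = 15.7 / 2320 = 0.006767.
Darcy flux q = K · i = 4.860 × 0.006767 = 0.03289 m/day.
Seepage velocity v = q / n_e = 0.03289 / 0.18 = 0.1827 m/day.
Travel time t = L / v = 2320 / 0.1827 = 12697 days = 34.76 years.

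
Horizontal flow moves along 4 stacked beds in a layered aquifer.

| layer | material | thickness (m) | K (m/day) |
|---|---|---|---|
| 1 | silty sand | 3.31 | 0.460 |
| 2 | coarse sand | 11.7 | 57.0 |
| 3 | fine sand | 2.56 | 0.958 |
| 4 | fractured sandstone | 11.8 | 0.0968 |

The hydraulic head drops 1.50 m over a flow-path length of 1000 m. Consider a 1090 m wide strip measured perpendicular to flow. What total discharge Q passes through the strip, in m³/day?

1100

Flow is parallel to layering, so each bed carries its own Darcy discharge and the transmissivities add.
Σ(K_i·b_i) = 0.460×3.31 + 57.0×11.7 + 0.958×2.56 + 0.0968×11.8 = 672.0 m²/day.
Hydraulic gradient i = Δh / L = 1.50 / 1000 = 0.001500.
Q = Σ(K_i·b_i) · W · i = 672.0 × 1090 × 0.001500 = 1099 m³/day.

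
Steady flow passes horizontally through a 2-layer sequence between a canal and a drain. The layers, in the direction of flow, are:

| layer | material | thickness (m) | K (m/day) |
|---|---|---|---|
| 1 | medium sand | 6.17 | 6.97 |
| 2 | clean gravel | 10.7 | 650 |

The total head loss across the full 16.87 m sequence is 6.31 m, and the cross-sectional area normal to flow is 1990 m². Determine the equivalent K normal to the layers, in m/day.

Flow is perpendicular to layering, so the layers act in series and the equivalent K is the thickness-weighted harmonic mean.
Total thickness L = 6.17 + 10.7 = 16.87 m.
Σ(b_i/K_i) = 6.17/6.97 + 10.7/650 = 0.9017 d.
K_eq = L / Σ(b_i/K_i) = 16.87 / 0.9017 = 18.71 m/day.

18.7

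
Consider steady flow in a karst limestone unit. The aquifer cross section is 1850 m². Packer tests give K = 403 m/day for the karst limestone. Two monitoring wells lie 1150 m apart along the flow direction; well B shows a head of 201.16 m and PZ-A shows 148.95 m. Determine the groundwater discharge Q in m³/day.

33800

Hydraulic gradient i = (201.16 − 148.95) / 1150 = 52.21 / 1150 = 0.04540.
Darcy's law: Q = K · A · i = 403.0 × 1850 × 0.04540 = 33848 m³/day.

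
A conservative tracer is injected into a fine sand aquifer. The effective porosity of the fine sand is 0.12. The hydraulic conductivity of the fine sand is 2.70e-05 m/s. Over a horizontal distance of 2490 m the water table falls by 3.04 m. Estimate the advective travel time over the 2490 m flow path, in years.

287

Convert K: 2.70e-05 m/s × 86400 = 2.333 m/day.
Hydraulic gradient i = Δh / L = 3.04 / 2490 = 0.001221.
Darcy flux q = K · i = 2.333 × 0.001221 = 0.002848 m/day.
Seepage velocity v = q / n_e = 0.002848 / 0.12 = 0.02373 m/day.
Travel time t = L / v = 2490 / 0.02373 = 1.049e+05 days = 287.2 years.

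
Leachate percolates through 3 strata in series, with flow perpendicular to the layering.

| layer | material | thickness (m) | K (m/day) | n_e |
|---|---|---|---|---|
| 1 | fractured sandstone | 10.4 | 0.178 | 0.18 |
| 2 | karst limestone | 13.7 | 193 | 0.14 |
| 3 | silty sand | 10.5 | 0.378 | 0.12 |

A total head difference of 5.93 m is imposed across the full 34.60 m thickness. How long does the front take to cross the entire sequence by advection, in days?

With flow normal to the layers, continuity requires the same specific discharge q through every layer.
Σ(b_i/K_i) = 10.4/0.178 + 13.7/193 + 10.5/0.378 = 86.28 d.
q = Δh / Σ(b_i/K_i) = 5.93 / 86.28 = 0.06873 m/day.
In each layer the seepage velocity is v_i = q/n_i, so the layer transit time is t_i = b_i·n_i / q:
  layer 1 (fractured sandstone): t_1 = 10.4 × 0.18 / 0.06873 = 27.24 d
  layer 2 (karst limestone): t_2 = 13.7 × 0.14 / 0.06873 = 27.91 d
  layer 3 (silty sand): t_3 = 10.5 × 0.12 / 0.06873 = 18.33 d
Total t = Σ t_i = 73.47 days.

73.5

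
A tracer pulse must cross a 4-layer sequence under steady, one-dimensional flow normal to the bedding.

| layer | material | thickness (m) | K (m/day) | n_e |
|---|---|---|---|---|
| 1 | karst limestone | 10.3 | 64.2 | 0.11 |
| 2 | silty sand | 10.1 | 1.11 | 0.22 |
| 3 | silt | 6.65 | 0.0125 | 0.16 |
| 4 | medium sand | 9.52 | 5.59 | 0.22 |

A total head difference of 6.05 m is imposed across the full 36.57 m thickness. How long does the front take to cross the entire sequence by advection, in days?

585

With flow normal to the layers, continuity requires the same specific discharge q through every layer.
Σ(b_i/K_i) = 10.3/64.2 + 10.1/1.11 + 6.65/0.0125 + 9.52/5.59 = 543.0 d.
q = Δh / Σ(b_i/K_i) = 6.05 / 543.0 = 0.01114 m/day.
In each layer the seepage velocity is v_i = q/n_i, so the layer transit time is t_i = b_i·n_i / q:
  layer 1 (karst limestone): t_1 = 10.3 × 0.11 / 0.01114 = 101.7 d
  layer 2 (silty sand): t_2 = 10.1 × 0.22 / 0.01114 = 199.4 d
  layer 3 (silt): t_3 = 6.65 × 0.16 / 0.01114 = 95.49 d
  layer 4 (medium sand): t_4 = 9.52 × 0.22 / 0.01114 = 188.0 d
Total t = Σ t_i = 584.6 days.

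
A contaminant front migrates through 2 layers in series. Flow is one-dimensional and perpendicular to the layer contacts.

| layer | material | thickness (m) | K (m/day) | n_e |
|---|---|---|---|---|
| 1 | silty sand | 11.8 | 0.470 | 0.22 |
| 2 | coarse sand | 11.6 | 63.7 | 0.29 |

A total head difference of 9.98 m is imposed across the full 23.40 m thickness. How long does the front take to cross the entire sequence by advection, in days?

With flow normal to the layers, continuity requires the same specific discharge q through every layer.
Σ(b_i/K_i) = 11.8/0.470 + 11.6/63.7 = 25.29 d.
q = Δh / Σ(b_i/K_i) = 9.98 / 25.29 = 0.3946 m/day.
In each layer the seepage velocity is v_i = q/n_i, so the layer transit time is t_i = b_i·n_i / q:
  layer 1 (silty sand): t_1 = 11.8 × 0.22 / 0.3946 = 6.578 d
  layer 2 (coarse sand): t_2 = 11.6 × 0.29 / 0.3946 = 8.524 d
Total t = Σ t_i = 15.10 days.

15.1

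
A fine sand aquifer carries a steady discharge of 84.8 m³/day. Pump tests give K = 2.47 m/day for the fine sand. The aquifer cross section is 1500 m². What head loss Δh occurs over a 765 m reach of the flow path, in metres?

17.5

From Q = K·A·i, i = Q / (K·A) = 84.8 / (2.470 × 1500) = 0.02289.
Head loss Δh = i · L = 0.02289 × 765 = 17.51 m.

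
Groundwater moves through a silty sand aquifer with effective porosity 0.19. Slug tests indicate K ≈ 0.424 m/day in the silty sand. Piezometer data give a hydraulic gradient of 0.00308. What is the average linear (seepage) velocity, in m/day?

Hydraulic gradient i = 0.00308.
Darcy flux q = K · i = 0.4240 × 0.003080 = 0.001306 m/day.
Seepage velocity v = q / n_e = 0.001306 / 0.19 = 0.006873 m/day.

0.00687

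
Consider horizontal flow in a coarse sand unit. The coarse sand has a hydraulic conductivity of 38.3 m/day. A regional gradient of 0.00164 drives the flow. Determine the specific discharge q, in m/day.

Hydraulic gradient i = 0.00164.
Specific discharge q = K · i = 38.30 × 0.001640 = 0.06281 m/day.

0.0628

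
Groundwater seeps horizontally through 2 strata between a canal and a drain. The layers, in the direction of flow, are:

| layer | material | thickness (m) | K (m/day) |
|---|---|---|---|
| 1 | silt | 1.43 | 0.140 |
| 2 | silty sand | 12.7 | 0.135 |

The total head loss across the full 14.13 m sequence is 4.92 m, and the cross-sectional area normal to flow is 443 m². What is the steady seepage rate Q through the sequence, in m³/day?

20.9

Flow is perpendicular to layering, so the layers act in series and the equivalent K is the thickness-weighted harmonic mean.
Total thickness L = 1.43 + 12.7 = 14.13 m.
Σ(b_i/K_i) = 1.43/0.140 + 12.7/0.135 = 104.3 d.
K_eq = L / Σ(b_i/K_i) = 14.13 / 104.3 = 0.1355 m/day.
Q = K_eq · A · (Δh/L) = 0.1355 × 443 × (4.92/14.13) = 20.90 m³/day.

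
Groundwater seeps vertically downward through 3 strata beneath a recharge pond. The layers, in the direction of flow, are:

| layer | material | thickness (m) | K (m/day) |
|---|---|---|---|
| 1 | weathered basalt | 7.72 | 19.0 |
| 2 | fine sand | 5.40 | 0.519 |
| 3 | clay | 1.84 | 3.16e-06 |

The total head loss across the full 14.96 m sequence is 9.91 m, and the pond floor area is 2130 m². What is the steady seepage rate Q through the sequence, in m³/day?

0.0363

Flow is perpendicular to layering, so the layers act in series and the equivalent K is the thickness-weighted harmonic mean.
Total thickness L = 7.72 + 5.40 + 1.84 = 14.96 m.
Σ(b_i/K_i) = 7.72/19.0 + 5.40/0.519 + 1.84/3.16e-06 = 5.823e+05 d.
K_eq = L / Σ(b_i/K_i) = 14.96 / 5.823e+05 = 2.569e-05 m/day.
Q = K_eq · A · (Δh/L) = 2.569e-05 × 2130 × (9.91/14.96) = 0.03625 m³/day.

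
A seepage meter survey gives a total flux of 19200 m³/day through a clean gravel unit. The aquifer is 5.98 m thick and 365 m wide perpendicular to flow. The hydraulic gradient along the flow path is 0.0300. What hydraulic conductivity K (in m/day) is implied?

Cross-sectional area A = 365 × 5.98 = 2183 m².
Hydraulic gradient i = 0.0300.
From Q = K·A·i, K = Q / (A·i) = 19200 / (2183 × 0.03000) = 293.2 m/day.

293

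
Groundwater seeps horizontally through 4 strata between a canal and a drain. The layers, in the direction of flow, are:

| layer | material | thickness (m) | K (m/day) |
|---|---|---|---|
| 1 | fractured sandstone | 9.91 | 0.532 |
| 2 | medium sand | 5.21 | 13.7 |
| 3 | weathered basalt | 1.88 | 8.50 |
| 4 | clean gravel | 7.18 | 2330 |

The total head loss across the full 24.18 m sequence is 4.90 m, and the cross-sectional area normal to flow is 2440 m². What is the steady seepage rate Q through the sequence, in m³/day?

Flow is perpendicular to layering, so the layers act in series and the equivalent K is the thickness-weighted harmonic mean.
Total thickness L = 9.91 + 5.21 + 1.88 + 7.18 = 24.18 m.
Σ(b_i/K_i) = 9.91/0.532 + 5.21/13.7 + 1.88/8.50 + 7.18/2330 = 19.23 d.
K_eq = L / Σ(b_i/K_i) = 24.18 / 19.23 = 1.257 m/day.
Q = K_eq · A · (Δh/L) = 1.257 × 2440 × (4.90/24.18) = 621.7 m³/day.

622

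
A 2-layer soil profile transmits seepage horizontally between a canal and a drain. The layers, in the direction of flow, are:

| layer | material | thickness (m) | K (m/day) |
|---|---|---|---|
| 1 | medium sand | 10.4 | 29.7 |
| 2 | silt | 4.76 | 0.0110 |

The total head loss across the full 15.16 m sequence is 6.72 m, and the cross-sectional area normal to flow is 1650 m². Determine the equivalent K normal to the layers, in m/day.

0.0350

Flow is perpendicular to layering, so the layers act in series and the equivalent K is the thickness-weighted harmonic mean.
Total thickness L = 10.4 + 4.76 = 15.16 m.
Σ(b_i/K_i) = 10.4/29.7 + 4.76/0.0110 = 433.1 d.
K_eq = L / Σ(b_i/K_i) = 15.16 / 433.1 = 0.03501 m/day.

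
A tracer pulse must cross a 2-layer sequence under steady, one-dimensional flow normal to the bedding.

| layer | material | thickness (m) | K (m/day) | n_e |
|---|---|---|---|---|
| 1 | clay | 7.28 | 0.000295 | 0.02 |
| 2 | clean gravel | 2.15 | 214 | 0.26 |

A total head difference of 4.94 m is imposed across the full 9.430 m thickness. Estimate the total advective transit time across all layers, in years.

With flow normal to the layers, continuity requires the same specific discharge q through every layer.
Σ(b_i/K_i) = 7.28/0.000295 + 2.15/214 = 24678 d.
q = Δh / Σ(b_i/K_i) = 4.94 / 24678 = 0.0002002 m/day.
In each layer the seepage velocity is v_i = q/n_i, so the layer transit time is t_i = b_i·n_i / q:
  layer 1 (clay): t_1 = 7.28 × 0.02 / 0.0002002 = 727.4 d
  layer 2 (clean gravel): t_2 = 2.15 × 0.26 / 0.0002002 = 2793 d
Total t = Σ t_i = 3520 days = 9.637 years.

9.64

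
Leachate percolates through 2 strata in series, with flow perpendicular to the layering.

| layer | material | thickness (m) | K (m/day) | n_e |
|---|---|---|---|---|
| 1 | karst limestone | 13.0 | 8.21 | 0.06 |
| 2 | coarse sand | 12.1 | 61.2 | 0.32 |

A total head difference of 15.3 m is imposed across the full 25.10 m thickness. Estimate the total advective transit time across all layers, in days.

With flow normal to the layers, continuity requires the same specific discharge q through every layer.
Σ(b_i/K_i) = 13.0/8.21 + 12.1/61.2 = 1.781 d.
q = Δh / Σ(b_i/K_i) = 15.3 / 1.781 = 8.590 m/day.
In each layer the seepage velocity is v_i = q/n_i, so the layer transit time is t_i = b_i·n_i / q:
  layer 1 (karst limestone): t_1 = 13.0 × 0.06 / 8.590 = 0.09080 d
  layer 2 (coarse sand): t_2 = 12.1 × 0.32 / 8.590 = 0.4508 d
Total t = Σ t_i = 0.5416 days.

0.542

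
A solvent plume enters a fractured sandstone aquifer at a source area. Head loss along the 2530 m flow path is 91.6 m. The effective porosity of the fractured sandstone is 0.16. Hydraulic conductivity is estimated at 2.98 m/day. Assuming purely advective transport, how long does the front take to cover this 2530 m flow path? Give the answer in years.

Hydraulic gradient i = Δh / L = 91.6 / 2530 = 0.03621.
Darcy flux q = K · i = 2.980 × 0.03621 = 0.1079 m/day.
Seepage velocity v = q / n_e = 0.1079 / 0.16 = 0.6743 m/day.
Travel time t = L / v = 2530 / 0.6743 = 3752 days = 10.27 years.

10.3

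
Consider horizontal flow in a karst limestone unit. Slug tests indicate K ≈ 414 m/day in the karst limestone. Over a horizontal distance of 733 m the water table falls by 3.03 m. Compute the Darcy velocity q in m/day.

1.71

Hydraulic gradient i = Δh / L = 3.03 / 733 = 0.004134.
Specific discharge q = K · i = 414.0 × 0.004134 = 1.711 m/day.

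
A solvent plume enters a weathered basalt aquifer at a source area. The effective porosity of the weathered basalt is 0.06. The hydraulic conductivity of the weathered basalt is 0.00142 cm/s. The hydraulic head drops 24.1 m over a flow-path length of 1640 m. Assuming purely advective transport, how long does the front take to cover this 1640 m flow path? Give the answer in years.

14.9

Convert K: 0.00142 cm/s × 864 = 1.227 m/day.
Hydraulic gradient i = Δh / L = 24.1 / 1640 = 0.01470.
Darcy flux q = K · i = 1.227 × 0.01470 = 0.01803 m/day.
Seepage velocity v = q / n_e = 0.01803 / 0.06 = 0.3005 m/day.
Travel time t = L / v = 1640 / 0.3005 = 5458 days = 14.94 years.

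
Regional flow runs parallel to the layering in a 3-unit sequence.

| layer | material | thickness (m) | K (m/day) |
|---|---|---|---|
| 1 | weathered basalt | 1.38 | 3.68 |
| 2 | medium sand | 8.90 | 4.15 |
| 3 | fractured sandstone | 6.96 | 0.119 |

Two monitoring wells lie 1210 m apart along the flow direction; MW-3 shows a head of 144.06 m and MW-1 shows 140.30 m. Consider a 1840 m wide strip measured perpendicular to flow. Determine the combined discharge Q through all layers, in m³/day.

Flow is parallel to layering, so each bed carries its own Darcy discharge and the transmissivities add.
Σ(K_i·b_i) = 3.68×1.38 + 4.15×8.90 + 0.119×6.96 = 42.84 m²/day.
Hydraulic gradient i = (144.06 − 140.30) / 1210 = 3.76 / 1210 = 0.003107.
Q = Σ(K_i·b_i) · W · i = 42.84 × 1840 × 0.003107 = 245.0 m³/day.

245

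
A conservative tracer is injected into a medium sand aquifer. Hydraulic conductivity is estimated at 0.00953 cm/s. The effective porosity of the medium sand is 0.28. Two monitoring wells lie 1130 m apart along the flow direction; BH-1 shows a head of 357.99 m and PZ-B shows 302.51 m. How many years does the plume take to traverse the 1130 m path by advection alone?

Convert K: 0.00953 cm/s × 864 = 8.234 m/day.
Hydraulic gradient i = (357.99 − 302.51) / 1130 = 55.48 / 1130 = 0.04910.
Darcy flux q = K · i = 8.234 × 0.04910 = 0.4043 m/day.
Seepage velocity v = q / n_e = 0.4043 / 0.28 = 1.444 m/day.
Travel time t = L / v = 1130 / 1.444 = 782.7 days = 2.143 years.

2.14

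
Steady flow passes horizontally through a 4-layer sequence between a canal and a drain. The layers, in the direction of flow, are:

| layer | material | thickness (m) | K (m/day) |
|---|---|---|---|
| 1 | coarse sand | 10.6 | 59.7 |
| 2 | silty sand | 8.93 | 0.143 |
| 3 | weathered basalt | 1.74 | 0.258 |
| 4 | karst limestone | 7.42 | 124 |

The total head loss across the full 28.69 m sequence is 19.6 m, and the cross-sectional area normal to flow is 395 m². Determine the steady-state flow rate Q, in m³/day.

112

Flow is perpendicular to layering, so the layers act in series and the equivalent K is the thickness-weighted harmonic mean.
Total thickness L = 10.6 + 8.93 + 1.74 + 7.42 = 28.69 m.
Σ(b_i/K_i) = 10.6/59.7 + 8.93/0.143 + 1.74/0.258 + 7.42/124 = 69.43 d.
K_eq = L / Σ(b_i/K_i) = 28.69 / 69.43 = 0.4132 m/day.
Q = K_eq · A · (Δh/L) = 0.4132 × 395 × (19.6/28.69) = 111.5 m³/day.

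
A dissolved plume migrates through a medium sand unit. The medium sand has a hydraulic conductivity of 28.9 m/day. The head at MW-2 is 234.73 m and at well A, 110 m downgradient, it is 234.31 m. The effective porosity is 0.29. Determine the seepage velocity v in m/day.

Hydraulic gradient i = (234.73 − 234.31) / 110 = 0.42 / 110 = 0.003818.
Darcy flux q = K · i = 28.90 × 0.003818 = 0.1103 m/day.
Seepage velocity v = q / n_e = 0.1103 / 0.29 = 0.3805 m/day.

0.381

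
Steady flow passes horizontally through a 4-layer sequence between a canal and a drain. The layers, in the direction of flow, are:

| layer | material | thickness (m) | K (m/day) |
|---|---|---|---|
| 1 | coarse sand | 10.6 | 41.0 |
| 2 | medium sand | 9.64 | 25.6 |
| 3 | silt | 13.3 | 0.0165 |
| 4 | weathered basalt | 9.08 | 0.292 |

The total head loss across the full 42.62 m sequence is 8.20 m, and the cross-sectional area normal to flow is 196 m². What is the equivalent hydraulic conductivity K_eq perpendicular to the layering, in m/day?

0.0509

Flow is perpendicular to layering, so the layers act in series and the equivalent K is the thickness-weighted harmonic mean.
Total thickness L = 10.6 + 9.64 + 13.3 + 9.08 = 42.62 m.
Σ(b_i/K_i) = 10.6/41.0 + 9.64/25.6 + 13.3/0.0165 + 9.08/0.292 = 837.8 d.
K_eq = L / Σ(b_i/K_i) = 42.62 / 837.8 = 0.05087 m/day.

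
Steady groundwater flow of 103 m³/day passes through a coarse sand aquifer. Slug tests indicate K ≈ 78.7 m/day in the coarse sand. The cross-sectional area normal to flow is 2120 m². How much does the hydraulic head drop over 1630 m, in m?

From Q = K·A·i, i = Q / (K·A) = 103 / (78.70 × 2120) = 0.0006173.
Head loss Δh = i · L = 0.0006173 × 1630 = 1.006 m.

1.01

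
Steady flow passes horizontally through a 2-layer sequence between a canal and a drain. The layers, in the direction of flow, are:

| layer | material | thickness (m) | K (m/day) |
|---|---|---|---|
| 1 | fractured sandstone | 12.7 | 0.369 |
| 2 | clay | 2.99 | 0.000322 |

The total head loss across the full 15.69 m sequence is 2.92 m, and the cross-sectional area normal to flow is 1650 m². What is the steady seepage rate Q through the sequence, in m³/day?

Flow is perpendicular to layering, so the layers act in series and the equivalent K is the thickness-weighted harmonic mean.
Total thickness L = 12.7 + 2.99 = 15.69 m.
Σ(b_i/K_i) = 12.7/0.369 + 2.99/0.000322 = 9320 d.
K_eq = L / Σ(b_i/K_i) = 15.69 / 9320 = 0.001683 m/day.
Q = K_eq · A · (Δh/L) = 0.001683 × 1650 × (2.92/15.69) = 0.5169 m³/day.

0.517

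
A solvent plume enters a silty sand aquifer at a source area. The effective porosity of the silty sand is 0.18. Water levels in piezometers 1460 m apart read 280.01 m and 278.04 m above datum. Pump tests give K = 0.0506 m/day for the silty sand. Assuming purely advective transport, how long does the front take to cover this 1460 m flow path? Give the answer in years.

10500

Hydraulic gradient i = (280.01 − 278.04) / 1460 = 1.97 / 1460 = 0.001349.
Darcy flux q = K · i = 0.05060 × 0.001349 = 6.828e-05 m/day.
Seepage velocity v = q / n_e = 6.828e-05 / 0.18 = 0.0003793 m/day.
Travel time t = L / v = 1460 / 0.0003793 = 3.849e+06 days = 10538 years.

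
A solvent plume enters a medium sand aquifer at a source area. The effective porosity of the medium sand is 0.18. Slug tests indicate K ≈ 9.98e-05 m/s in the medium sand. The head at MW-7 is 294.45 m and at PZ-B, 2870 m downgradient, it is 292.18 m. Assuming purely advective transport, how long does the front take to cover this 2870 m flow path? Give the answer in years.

207

Convert K: 9.98e-05 m/s × 86400 = 8.623 m/day.
Hydraulic gradient i = (294.45 − 292.18) / 2870 = 2.27 / 2870 = 0.0007909.
Darcy flux q = K · i = 8.623 × 0.0007909 = 0.006820 m/day.
Seepage velocity v = q / n_e = 0.006820 / 0.18 = 0.03789 m/day.
Travel time t = L / v = 2870 / 0.03789 = 75747 days = 207.4 years.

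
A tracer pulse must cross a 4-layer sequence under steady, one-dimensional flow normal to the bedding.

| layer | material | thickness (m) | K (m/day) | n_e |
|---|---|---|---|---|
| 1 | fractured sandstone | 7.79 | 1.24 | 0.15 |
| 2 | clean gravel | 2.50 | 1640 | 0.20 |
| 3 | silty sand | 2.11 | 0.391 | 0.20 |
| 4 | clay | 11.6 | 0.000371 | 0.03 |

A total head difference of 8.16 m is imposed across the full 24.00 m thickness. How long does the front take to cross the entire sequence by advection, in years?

25.6

With flow normal to the layers, continuity requires the same specific discharge q through every layer.
Σ(b_i/K_i) = 7.79/1.24 + 2.50/1640 + 2.11/0.391 + 11.6/0.000371 = 31279 d.
q = Δh / Σ(b_i/K_i) = 8.16 / 31279 = 0.0002609 m/day.
In each layer the seepage velocity is v_i = q/n_i, so the layer transit time is t_i = b_i·n_i / q:
  layer 1 (fractured sandstone): t_1 = 7.79 × 0.15 / 0.0002609 = 4479 d
  layer 2 (clean gravel): t_2 = 2.50 × 0.20 / 0.0002609 = 1917 d
  layer 3 (silty sand): t_3 = 2.11 × 0.20 / 0.0002609 = 1618 d
  layer 4 (clay): t_4 = 11.6 × 0.03 / 0.0002609 = 1334 d
Total t = Σ t_i = 9347 days = 25.59 years.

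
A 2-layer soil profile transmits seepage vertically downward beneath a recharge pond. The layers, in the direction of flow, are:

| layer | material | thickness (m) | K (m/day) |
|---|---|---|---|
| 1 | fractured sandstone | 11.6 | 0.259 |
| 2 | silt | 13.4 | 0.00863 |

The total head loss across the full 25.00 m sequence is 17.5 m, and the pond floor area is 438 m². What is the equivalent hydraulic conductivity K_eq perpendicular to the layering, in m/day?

Flow is perpendicular to layering, so the layers act in series and the equivalent K is the thickness-weighted harmonic mean.
Total thickness L = 11.6 + 13.4 = 25.00 m.
Σ(b_i/K_i) = 11.6/0.259 + 13.4/0.00863 = 1598 d.
K_eq = L / Σ(b_i/K_i) = 25.00 / 1598 = 0.01565 m/day.

0.0156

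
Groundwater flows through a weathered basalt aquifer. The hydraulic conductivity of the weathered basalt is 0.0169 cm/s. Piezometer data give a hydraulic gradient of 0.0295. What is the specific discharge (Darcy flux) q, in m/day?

0.431

Convert K: 0.0169 cm/s × 864 = 14.60 m/day.
Hydraulic gradient i = 0.0295.
Specific discharge q = K · i = 14.60 × 0.02950 = 0.4307 m/day.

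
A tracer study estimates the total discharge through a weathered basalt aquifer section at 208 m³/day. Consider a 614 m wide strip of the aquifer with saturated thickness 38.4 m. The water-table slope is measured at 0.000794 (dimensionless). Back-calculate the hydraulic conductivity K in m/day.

11.1

Cross-sectional area A = 614 × 38.4 = 23578 m².
Hydraulic gradient i = 0.000794.
From Q = K·A·i, K = Q / (A·i) = 208 / (23578 × 0.0007940) = 11.11 m/day.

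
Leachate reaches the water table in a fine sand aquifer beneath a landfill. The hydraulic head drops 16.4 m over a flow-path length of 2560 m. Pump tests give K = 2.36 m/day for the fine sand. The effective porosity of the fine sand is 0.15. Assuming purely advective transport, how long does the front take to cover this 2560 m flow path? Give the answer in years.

69.5

Hydraulic gradient i = Δh / L = 16.4 / 2560 = 0.006406.
Darcy flux q = K · i = 2.360 × 0.006406 = 0.01512 m/day.
Seepage velocity v = q / n_e = 0.01512 / 0.15 = 0.1008 m/day.
Travel time t = L / v = 2560 / 0.1008 = 25399 days = 69.54 years.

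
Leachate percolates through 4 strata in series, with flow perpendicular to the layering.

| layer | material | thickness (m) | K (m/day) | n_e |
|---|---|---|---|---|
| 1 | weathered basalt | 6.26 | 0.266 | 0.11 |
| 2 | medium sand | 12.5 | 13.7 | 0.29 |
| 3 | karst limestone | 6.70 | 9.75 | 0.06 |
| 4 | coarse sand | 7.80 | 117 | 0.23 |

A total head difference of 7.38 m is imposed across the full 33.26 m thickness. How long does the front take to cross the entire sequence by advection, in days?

22.2

With flow normal to the layers, continuity requires the same specific discharge q through every layer.
Σ(b_i/K_i) = 6.26/0.266 + 12.5/13.7 + 6.70/9.75 + 7.80/117 = 25.20 d.
q = Δh / Σ(b_i/K_i) = 7.38 / 25.20 = 0.2929 m/day.
In each layer the seepage velocity is v_i = q/n_i, so the layer transit time is t_i = b_i·n_i / q:
  layer 1 (weathered basalt): t_1 = 6.26 × 0.11 / 0.2929 = 2.351 d
  layer 2 (medium sand): t_2 = 12.5 × 0.29 / 0.2929 = 12.38 d
  layer 3 (karst limestone): t_3 = 6.70 × 0.06 / 0.2929 = 1.373 d
  layer 4 (coarse sand): t_4 = 7.80 × 0.23 / 0.2929 = 6.126 d
Total t = Σ t_i = 22.23 days.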